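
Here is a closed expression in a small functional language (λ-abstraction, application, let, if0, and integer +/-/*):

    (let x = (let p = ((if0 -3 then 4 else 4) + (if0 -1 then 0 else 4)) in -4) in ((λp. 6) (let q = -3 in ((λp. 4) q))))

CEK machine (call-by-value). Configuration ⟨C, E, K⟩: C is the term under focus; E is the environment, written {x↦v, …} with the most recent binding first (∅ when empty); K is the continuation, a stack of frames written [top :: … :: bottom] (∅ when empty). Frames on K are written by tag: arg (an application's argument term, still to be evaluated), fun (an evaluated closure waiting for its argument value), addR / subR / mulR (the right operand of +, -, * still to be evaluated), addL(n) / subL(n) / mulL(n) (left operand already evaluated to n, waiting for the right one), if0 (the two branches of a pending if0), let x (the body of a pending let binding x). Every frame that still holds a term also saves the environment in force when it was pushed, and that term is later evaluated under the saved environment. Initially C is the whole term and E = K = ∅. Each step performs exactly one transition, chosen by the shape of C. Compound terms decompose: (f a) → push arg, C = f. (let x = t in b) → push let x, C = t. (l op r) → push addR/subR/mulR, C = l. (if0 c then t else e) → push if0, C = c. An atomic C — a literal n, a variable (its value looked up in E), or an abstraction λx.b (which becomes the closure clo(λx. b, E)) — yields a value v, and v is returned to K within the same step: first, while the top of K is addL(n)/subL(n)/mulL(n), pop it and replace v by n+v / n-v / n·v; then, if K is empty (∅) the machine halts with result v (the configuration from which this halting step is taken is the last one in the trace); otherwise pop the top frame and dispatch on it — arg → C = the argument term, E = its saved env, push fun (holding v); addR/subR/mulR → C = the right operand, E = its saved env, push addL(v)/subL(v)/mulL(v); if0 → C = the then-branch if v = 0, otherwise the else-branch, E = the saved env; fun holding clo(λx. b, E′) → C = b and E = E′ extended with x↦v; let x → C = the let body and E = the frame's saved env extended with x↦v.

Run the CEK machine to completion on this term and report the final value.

Answer: 6

Derivation:
t=0: [C=(let x = (let p = ((if0 -3 then 4 else 4) + (if0 -1 then 0 else 4)) in -4) in ((λp. 6) (let q = -3 in ((λp. 4) q)))) | E=∅ | K=∅]
t=1: [C=(let p = ((if0 -3 then 4 else 4) + (if0 -1 then 0 else 4)) in -4) | E=∅ | K=[let x]]
t=2: [C=((if0 -3 then 4 else 4) + (if0 -1 then 0 else 4)) | E=∅ | K=[let p :: let x]]
t=3: [C=(if0 -3 then 4 else 4) | E=∅ | K=[addR :: let p :: let x]]
t=4: [C=-3 | E=∅ | K=[if0 :: addR :: let p :: let x]]
t=5: [C=4 | E=∅ | K=[addR :: let p :: let x]]
t=6: [C=(if0 -1 then 0 else 4) | E=∅ | K=[addL(4) :: let p :: let x]]
t=7: [C=-1 | E=∅ | K=[if0 :: addL(4) :: let p :: let x]]
t=8: [C=4 | E=∅ | K=[addL(4) :: let p :: let x]]
t=9: [C=-4 | E={p↦8} | K=[let x]]
t=10: [C=((λp. 6) (let q = -3 in ((λp. 4) q))) | E={x↦-4} | K=∅]
t=11: [C=(λp. 6) | E={x↦-4} | K=[arg]]
t=12: [C=(let q = -3 in ((λp. 4) q)) | E={x↦-4} | K=[fun]]
t=13: [C=-3 | E={x↦-4} | K=[let q :: fun]]
t=14: [C=((λp. 4) q) | E={q↦-3, x↦-4} | K=[fun]]
t=15: [C=(λp. 4) | E={q↦-3, x↦-4} | K=[arg :: fun]]
t=16: [C=q | E={q↦-3, x↦-4} | K=[fun :: fun]]
t=17: [C=4 | E={p↦-3, q↦-3, x↦-4} | K=[fun]]
t=18: [C=6 | E={p↦4, x↦-4} | K=∅]
→ final value 6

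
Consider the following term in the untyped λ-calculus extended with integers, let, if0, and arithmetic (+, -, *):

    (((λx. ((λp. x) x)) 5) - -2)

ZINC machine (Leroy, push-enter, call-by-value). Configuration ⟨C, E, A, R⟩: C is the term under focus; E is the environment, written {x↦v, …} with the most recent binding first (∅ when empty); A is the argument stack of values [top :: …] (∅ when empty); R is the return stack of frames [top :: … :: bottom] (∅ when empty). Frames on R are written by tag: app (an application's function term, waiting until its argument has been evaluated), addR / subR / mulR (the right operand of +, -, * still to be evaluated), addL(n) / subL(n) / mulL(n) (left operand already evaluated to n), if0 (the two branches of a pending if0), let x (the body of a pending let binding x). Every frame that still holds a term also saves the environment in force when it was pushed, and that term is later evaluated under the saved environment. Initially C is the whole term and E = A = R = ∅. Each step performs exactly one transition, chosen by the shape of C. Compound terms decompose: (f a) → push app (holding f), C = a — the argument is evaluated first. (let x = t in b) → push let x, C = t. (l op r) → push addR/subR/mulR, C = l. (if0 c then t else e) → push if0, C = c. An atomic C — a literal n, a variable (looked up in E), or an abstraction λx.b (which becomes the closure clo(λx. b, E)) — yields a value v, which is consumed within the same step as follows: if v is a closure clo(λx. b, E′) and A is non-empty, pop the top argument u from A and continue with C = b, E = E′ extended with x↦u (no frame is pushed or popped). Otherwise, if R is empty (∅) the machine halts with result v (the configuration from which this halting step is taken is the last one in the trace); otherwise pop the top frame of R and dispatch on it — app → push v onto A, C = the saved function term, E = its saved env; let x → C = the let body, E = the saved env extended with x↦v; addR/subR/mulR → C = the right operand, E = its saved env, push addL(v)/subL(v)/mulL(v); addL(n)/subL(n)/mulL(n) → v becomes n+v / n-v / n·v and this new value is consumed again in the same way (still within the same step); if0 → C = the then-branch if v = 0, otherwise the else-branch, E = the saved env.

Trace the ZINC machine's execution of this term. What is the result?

[0] ⟨C=(((λx. ((λp. x) x)) 5) - -2); E=∅; A=∅; R=∅⟩
[1] ⟨C=((λx. ((λp. x) x)) 5); E=∅; A=∅; R=[subR]⟩
[2] ⟨C=5; E=∅; A=∅; R=[app :: subR]⟩
[3] ⟨C=(λx. ((λp. x) x)); E=∅; A=[5]; R=[subR]⟩
[4] ⟨C=((λp. x) x); E={x↦5}; A=∅; R=[subR]⟩
[5] ⟨C=x; E={x↦5}; A=∅; R=[app :: subR]⟩
[6] ⟨C=(λp. x); E={x↦5}; A=[5]; R=[subR]⟩
[7] ⟨C=x; E={p↦5, x↦5}; A=∅; R=[subR]⟩
[8] ⟨C=-2; E=∅; A=∅; R=[subL(5)]⟩
→ final value 7

Answer: 7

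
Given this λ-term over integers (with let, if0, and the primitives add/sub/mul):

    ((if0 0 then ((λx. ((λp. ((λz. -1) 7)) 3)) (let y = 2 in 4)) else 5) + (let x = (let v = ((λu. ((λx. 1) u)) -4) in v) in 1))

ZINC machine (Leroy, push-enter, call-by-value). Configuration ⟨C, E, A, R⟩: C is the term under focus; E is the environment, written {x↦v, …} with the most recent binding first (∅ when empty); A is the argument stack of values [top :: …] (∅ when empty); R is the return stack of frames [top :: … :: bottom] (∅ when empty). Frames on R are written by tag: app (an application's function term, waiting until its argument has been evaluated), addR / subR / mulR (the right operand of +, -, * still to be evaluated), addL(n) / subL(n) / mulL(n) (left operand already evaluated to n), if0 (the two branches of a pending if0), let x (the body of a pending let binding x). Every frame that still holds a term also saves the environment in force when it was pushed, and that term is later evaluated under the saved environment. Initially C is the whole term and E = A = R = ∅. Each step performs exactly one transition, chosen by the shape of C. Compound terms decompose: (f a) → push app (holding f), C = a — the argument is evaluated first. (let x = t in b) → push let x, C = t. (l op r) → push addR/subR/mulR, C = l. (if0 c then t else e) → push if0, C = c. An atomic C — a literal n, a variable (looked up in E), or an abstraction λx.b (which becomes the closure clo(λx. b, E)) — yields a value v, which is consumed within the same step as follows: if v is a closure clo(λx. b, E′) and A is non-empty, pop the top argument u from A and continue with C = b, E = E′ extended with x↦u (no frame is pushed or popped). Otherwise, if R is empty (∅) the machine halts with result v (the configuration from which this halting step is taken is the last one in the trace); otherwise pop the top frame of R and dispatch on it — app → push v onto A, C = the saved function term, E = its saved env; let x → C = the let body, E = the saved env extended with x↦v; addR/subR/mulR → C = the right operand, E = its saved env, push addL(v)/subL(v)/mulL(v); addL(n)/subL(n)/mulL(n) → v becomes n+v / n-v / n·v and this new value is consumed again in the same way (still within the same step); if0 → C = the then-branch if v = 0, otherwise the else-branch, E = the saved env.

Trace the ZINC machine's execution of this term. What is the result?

Answer: 0

Execution trace:
0. <C=((if0 0 then ((λx. ((λp. ((λz. -1) 7)) 3)) (let y = 2 in 4)) else 5) + (let x = (let v = ((λu. ((λx. 1) u)) -4) in v) in 1)), E=∅, A=∅, R=∅>
1. <C=(if0 0 then ((λx. ((λp. ((λz. -1) 7)) 3)) (let y = 2 in 4)) else 5), E=∅, A=∅, R=[addR]>
2. <C=0, E=∅, A=∅, R=[if0 :: addR]>
3. <C=((λx. ((λp. ((λz. -1) 7)) 3)) (let y = 2 in 4)), E=∅, A=∅, R=[addR]>
4. <C=(let y = 2 in 4), E=∅, A=∅, R=[app :: addR]>
5. <C=2, E=∅, A=∅, R=[let y :: app :: addR]>
6. <C=4, E={y↦2}, A=∅, R=[app :: addR]>
7. <C=(λx. ((λp. ((λz. -1) 7)) 3)), E=∅, A=[4], R=[addR]>
8. <C=((λp. ((λz. -1) 7)) 3), E={x↦4}, A=∅, R=[addR]>
9. <C=3, E={x↦4}, A=∅, R=[app :: addR]>
10. <C=(λp. ((λz. -1) 7)), E={x↦4}, A=[3], R=[addR]>
11. <C=((λz. -1) 7), E={p↦3, x↦4}, A=∅, R=[addR]>
12. <C=7, E={p↦3, x↦4}, A=∅, R=[app :: addR]>
13. <C=(λz. -1), E={p↦3, x↦4}, A=[7], R=[addR]>
14. <C=-1, E={z↦7, p↦3, x↦4}, A=∅, R=[addR]>
15. <C=(let x = (let v = ((λu. ((λx. 1) u)) -4) in v) in 1), E=∅, A=∅, R=[addL(-1)]>
16. <C=(let v = ((λu. ((λx. 1) u)) -4) in v), E=∅, A=∅, R=[let x :: addL(-1)]>
17. <C=((λu. ((λx. 1) u)) -4), E=∅, A=∅, R=[let v :: let x :: addL(-1)]>
18. <C=-4, E=∅, A=∅, R=[app :: let v :: let x :: addL(-1)]>
19. <C=(λu. ((λx. 1) u)), E=∅, A=[-4], R=[let v :: let x :: addL(-1)]>
20. <C=((λx. 1) u), E={u↦-4}, A=∅, R=[let v :: let x :: addL(-1)]>
21. <C=u, E={u↦-4}, A=∅, R=[app :: let v :: let x :: addL(-1)]>
22. <C=(λx. 1), E={u↦-4}, A=[-4], R=[let v :: let x :: addL(-1)]>
23. <C=1, E={x↦-4, u↦-4}, A=∅, R=[let v :: let x :: addL(-1)]>
24. <C=v, E={v↦1}, A=∅, R=[let x :: addL(-1)]>
25. <C=1, E={x↦1}, A=∅, R=[addL(-1)]>
→ final value 0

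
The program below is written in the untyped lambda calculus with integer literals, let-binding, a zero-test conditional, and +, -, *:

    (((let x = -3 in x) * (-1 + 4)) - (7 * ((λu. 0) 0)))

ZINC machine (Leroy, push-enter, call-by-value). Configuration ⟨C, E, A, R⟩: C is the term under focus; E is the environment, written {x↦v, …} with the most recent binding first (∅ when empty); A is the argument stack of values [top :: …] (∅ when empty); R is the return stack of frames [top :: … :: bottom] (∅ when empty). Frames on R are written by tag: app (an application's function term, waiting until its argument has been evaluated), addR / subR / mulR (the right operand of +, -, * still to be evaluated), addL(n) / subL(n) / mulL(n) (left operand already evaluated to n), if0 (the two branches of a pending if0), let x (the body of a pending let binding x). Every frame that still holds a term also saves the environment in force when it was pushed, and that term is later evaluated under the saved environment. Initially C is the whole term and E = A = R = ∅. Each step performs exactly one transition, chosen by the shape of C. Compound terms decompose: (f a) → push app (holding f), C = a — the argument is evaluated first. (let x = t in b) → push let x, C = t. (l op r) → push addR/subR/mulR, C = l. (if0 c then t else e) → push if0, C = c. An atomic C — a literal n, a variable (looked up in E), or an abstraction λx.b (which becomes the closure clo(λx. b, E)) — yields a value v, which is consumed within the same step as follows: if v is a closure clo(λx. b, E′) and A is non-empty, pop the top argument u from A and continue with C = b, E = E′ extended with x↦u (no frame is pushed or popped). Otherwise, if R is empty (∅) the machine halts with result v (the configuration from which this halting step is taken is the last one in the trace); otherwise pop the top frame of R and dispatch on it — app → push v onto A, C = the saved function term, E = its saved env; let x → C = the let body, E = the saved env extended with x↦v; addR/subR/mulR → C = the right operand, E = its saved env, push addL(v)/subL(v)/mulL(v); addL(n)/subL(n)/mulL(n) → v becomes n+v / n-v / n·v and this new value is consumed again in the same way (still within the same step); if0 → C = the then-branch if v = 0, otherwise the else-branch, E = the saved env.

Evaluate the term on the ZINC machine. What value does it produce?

t=0: <C=(((let x = -3 in x) * (-1 + 4)) - (7 * ((λu. 0) 0))), E=∅, A=∅, R=∅>
t=1: <C=((let x = -3 in x) * (-1 + 4)), E=∅, A=∅, R=[subR]>
t=2: <C=(let x = -3 in x), E=∅, A=∅, R=[mulR :: subR]>
t=3: <C=-3, E=∅, A=∅, R=[let x :: mulR :: subR]>
t=4: <C=x, E={x↦-3}, A=∅, R=[mulR :: subR]>
t=5: <C=(-1 + 4), E=∅, A=∅, R=[mulL(-3) :: subR]>
t=6: <C=-1, E=∅, A=∅, R=[addR :: mulL(-3) :: subR]>
t=7: <C=4, E=∅, A=∅, R=[addL(-1) :: mulL(-3) :: subR]>
t=8: <C=(7 * ((λu. 0) 0)), E=∅, A=∅, R=[subL(-9)]>
t=9: <C=7, E=∅, A=∅, R=[mulR :: subL(-9)]>
t=10: <C=((λu. 0) 0), E=∅, A=∅, R=[mulL(7) :: subL(-9)]>
t=11: <C=0, E=∅, A=∅, R=[app :: mulL(7) :: subL(-9)]>
t=12: <C=(λu. 0), E=∅, A=[0], R=[mulL(7) :: subL(-9)]>
t=13: <C=0, E={u↦0}, A=∅, R=[mulL(7) :: subL(-9)]>
→ final value -9

Answer: -9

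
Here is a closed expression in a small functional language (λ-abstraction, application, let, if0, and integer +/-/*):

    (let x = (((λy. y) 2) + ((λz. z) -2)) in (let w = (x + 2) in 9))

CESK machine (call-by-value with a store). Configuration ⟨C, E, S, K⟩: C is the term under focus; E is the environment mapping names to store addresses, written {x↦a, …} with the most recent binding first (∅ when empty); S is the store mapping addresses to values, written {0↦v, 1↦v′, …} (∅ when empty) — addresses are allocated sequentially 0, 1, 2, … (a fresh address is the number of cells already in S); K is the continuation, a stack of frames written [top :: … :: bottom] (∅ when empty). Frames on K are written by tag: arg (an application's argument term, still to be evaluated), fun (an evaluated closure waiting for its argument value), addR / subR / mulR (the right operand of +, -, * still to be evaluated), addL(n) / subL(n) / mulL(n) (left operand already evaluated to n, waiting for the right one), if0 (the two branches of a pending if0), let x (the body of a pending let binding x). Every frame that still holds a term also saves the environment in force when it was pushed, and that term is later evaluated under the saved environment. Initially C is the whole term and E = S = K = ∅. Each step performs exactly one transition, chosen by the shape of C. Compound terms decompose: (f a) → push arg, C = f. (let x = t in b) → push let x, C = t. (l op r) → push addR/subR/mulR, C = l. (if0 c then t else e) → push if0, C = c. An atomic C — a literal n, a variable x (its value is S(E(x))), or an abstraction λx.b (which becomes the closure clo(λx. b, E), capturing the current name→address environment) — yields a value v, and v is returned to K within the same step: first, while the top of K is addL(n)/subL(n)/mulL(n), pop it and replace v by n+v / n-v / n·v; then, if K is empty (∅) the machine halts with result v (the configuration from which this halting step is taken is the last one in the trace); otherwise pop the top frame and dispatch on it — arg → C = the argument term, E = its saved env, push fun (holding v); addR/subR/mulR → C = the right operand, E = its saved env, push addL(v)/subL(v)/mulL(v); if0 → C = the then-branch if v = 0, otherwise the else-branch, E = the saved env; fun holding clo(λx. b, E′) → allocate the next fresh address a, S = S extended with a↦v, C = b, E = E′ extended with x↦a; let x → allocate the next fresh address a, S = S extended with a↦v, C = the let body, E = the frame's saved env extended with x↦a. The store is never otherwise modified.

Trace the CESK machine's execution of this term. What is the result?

step 0: ⟨C=(let x = (((λy. y) 2) + ((λz. z) -2)) in (let w = (x + 2) in 9)); E=∅; S=∅; K=∅⟩
step 1: ⟨C=(((λy. y) 2) + ((λz. z) -2)); E=∅; S=∅; K=[let x]⟩
step 2: ⟨C=((λy. y) 2); E=∅; S=∅; K=[addR :: let x]⟩
step 3: ⟨C=(λy. y); E=∅; S=∅; K=[arg :: addR :: let x]⟩
step 4: ⟨C=2; E=∅; S=∅; K=[fun :: addR :: let x]⟩
step 5: ⟨C=y; E={y↦0}; S={0↦2}; K=[addR :: let x]⟩
step 6: ⟨C=((λz. z) -2); E=∅; S={0↦2}; K=[addL(2) :: let x]⟩
step 7: ⟨C=(λz. z); E=∅; S={0↦2}; K=[arg :: addL(2) :: let x]⟩
step 8: ⟨C=-2; E=∅; S={0↦2}; K=[fun :: addL(2) :: let x]⟩
step 9: ⟨C=z; E={z↦1}; S={0↦2, 1↦-2}; K=[addL(2) :: let x]⟩
step 10: ⟨C=(let w = (x + 2) in 9); E={x↦2}; S={0↦2, 1↦-2, 2↦0}; K=∅⟩
step 11: ⟨C=(x + 2); E={x↦2}; S={0↦2, 1↦-2, 2↦0}; K=[let w]⟩
step 12: ⟨C=x; E={x↦2}; S={0↦2, 1↦-2, 2↦0}; K=[addR :: let w]⟩
step 13: ⟨C=2; E={x↦2}; S={0↦2, 1↦-2, 2↦0}; K=[addL(0) :: let w]⟩
step 14: ⟨C=9; E={w↦3, x↦2}; S={0↦2, 1↦-2, 2↦0, 3↦2}; K=∅⟩
→ final value 9

Answer: 9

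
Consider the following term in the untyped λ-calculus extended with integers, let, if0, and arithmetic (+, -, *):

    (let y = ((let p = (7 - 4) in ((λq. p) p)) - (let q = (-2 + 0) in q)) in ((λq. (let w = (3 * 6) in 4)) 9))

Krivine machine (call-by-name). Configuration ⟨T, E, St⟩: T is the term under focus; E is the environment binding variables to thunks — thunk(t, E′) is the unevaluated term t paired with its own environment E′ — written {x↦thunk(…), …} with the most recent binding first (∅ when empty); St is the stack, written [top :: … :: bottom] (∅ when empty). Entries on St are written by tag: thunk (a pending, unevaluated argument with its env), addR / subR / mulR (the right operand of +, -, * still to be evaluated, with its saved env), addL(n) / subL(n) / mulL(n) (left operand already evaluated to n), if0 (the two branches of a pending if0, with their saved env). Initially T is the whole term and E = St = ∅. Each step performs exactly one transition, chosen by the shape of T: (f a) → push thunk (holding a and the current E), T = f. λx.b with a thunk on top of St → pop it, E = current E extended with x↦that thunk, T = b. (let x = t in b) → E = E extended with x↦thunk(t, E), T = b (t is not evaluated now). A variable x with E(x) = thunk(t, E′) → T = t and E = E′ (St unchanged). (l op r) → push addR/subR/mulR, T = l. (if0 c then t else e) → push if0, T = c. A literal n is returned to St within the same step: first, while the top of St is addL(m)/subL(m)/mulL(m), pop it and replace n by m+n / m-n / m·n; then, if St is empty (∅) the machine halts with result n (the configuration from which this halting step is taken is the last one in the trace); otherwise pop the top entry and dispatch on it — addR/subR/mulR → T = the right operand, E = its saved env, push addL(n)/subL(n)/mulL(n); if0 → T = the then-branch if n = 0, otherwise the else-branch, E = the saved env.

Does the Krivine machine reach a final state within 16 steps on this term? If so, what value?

Answer: 4

Derivation:
[0] <T=(let y = ((let p = (7 - 4) in ((λq. p) p)) - (let q = (-2 + 0) in q)) in ((λq. (let w = (3 * 6) in 4)) 9)), E=∅, St=∅>
[1] <T=((λq. (let w = (3 * 6) in 4)) 9), E={y↦thunk(((let p = (7 - 4) in ((λq. p) p)) - (let q = (-2 + 0) in q)), ∅)}, St=∅>
[2] <T=(λq. (let w = (3 * 6) in 4)), E={y↦thunk(((let p = (7 - 4) in ((λq. p) p)) - (let q = (-2 + 0) in q)), ∅)}, St=[thunk]>
[3] <T=(let w = (3 * 6) in 4), E={q↦thunk(9, {y↦thunk(((let p = (7 - 4) in ((λq. p) p)) - (let q = (-2 + 0) in q)), ∅)}), y↦thunk(((let p = (7 - 4) in ((λq. p) p)) - (let q = (-2 + 0) in q)), ∅)}, St=∅>
[4] <T=4, E={w↦thunk((3 * 6), {q↦thunk(9, {y↦thunk(((let p = (7 - 4) in ((λq. p) p)) - (let q = (-2 + 0) in q)), ∅)}), y↦thunk(((let p = (7 - 4) in ((λq. p) p)) - (let q = (-2 + 0) in q)), ∅)}), q↦thunk(9, {y↦thunk(((let p = (7 - 4) in ((λq. p) p)) - (let q = (-2 + 0) in q)), ∅)}), y↦thunk(((let p = (7 - 4) in ((λq. p) p)) - (let q = (-2 + 0) in q)), ∅)}, St=∅>
→ final value 4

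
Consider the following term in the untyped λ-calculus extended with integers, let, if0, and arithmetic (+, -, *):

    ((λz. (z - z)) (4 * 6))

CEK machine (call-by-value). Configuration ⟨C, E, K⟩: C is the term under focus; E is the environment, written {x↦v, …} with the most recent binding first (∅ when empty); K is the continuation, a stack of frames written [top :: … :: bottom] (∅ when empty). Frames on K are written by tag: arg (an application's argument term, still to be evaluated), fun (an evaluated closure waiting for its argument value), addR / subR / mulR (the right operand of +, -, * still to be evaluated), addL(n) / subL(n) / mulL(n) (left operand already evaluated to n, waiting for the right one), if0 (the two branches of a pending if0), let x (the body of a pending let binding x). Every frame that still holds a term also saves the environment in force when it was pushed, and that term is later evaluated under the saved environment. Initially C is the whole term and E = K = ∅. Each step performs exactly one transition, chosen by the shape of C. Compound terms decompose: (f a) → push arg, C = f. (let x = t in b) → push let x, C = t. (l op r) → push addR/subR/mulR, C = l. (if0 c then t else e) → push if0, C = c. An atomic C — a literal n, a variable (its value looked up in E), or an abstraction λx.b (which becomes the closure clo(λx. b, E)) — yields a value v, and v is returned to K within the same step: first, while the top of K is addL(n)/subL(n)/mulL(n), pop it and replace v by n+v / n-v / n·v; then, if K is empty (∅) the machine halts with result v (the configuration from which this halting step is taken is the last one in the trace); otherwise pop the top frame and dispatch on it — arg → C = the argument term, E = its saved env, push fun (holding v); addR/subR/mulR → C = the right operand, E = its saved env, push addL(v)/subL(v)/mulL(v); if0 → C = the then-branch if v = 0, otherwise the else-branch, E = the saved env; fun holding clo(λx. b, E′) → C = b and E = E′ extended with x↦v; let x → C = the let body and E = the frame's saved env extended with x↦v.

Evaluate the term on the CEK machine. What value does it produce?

t=0: <C=((λz. (z - z)) (4 * 6)), E=∅, K=∅>
t=1: <C=(λz. (z - z)), E=∅, K=[arg]>
t=2: <C=(4 * 6), E=∅, K=[fun]>
t=3: <C=4, E=∅, K=[mulR :: fun]>
t=4: <C=6, E=∅, K=[mulL(4) :: fun]>
t=5: <C=(z - z), E={z↦24}, K=∅>
t=6: <C=z, E={z↦24}, K=[subR]>
t=7: <C=z, E={z↦24}, K=[subL(24)]>
→ final value 0

Answer: 0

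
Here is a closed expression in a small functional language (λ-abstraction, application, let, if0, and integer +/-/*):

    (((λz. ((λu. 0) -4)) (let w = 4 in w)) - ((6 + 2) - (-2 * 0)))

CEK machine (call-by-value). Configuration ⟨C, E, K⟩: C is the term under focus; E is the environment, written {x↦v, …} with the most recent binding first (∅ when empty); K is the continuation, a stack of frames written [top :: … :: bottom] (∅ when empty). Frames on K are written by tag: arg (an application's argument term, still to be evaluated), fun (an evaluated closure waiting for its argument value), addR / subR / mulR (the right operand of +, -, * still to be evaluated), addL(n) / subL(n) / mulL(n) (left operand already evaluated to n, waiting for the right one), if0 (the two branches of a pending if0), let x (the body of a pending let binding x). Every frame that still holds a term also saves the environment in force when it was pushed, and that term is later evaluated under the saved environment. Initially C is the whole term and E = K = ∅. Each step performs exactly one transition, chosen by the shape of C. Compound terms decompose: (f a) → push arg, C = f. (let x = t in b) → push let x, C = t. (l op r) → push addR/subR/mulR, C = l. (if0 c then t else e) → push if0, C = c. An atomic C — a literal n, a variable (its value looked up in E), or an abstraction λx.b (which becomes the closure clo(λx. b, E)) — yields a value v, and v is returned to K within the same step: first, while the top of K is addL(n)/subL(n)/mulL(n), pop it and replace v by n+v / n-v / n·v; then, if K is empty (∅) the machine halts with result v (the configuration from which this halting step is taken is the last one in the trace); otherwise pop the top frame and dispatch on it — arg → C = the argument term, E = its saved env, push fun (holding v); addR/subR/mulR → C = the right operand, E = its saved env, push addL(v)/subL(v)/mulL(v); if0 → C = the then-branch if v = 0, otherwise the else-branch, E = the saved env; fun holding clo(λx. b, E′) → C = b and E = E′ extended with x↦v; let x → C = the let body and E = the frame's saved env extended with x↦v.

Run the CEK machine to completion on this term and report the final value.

step 0: <C=(((λz. ((λu. 0) -4)) (let w = 4 in w)) - ((6 + 2) - (-2 * 0))), E=∅, K=∅>
step 1: <C=((λz. ((λu. 0) -4)) (let w = 4 in w)), E=∅, K=[subR]>
step 2: <C=(λz. ((λu. 0) -4)), E=∅, K=[arg :: subR]>
step 3: <C=(let w = 4 in w), E=∅, K=[fun :: subR]>
step 4: <C=4, E=∅, K=[let w :: fun :: subR]>
step 5: <C=w, E={w↦4}, K=[fun :: subR]>
step 6: <C=((λu. 0) -4), E={z↦4}, K=[subR]>
step 7: <C=(λu. 0), E={z↦4}, K=[arg :: subR]>
step 8: <C=-4, E={z↦4}, K=[fun :: subR]>
step 9: <C=0, E={u↦-4, z↦4}, K=[subR]>
step 10: <C=((6 + 2) - (-2 * 0)), E=∅, K=[subL(0)]>
step 11: <C=(6 + 2), E=∅, K=[subR :: subL(0)]>
step 12: <C=6, E=∅, K=[addR :: subR :: subL(0)]>
step 13: <C=2, E=∅, K=[addL(6) :: subR :: subL(0)]>
step 14: <C=(-2 * 0), E=∅, K=[subL(8) :: subL(0)]>
step 15: <C=-2, E=∅, K=[mulR :: subL(8) :: subL(0)]>
step 16: <C=0, E=∅, K=[mulL(-2) :: subL(8) :: subL(0)]>
→ final value -8

Answer: -8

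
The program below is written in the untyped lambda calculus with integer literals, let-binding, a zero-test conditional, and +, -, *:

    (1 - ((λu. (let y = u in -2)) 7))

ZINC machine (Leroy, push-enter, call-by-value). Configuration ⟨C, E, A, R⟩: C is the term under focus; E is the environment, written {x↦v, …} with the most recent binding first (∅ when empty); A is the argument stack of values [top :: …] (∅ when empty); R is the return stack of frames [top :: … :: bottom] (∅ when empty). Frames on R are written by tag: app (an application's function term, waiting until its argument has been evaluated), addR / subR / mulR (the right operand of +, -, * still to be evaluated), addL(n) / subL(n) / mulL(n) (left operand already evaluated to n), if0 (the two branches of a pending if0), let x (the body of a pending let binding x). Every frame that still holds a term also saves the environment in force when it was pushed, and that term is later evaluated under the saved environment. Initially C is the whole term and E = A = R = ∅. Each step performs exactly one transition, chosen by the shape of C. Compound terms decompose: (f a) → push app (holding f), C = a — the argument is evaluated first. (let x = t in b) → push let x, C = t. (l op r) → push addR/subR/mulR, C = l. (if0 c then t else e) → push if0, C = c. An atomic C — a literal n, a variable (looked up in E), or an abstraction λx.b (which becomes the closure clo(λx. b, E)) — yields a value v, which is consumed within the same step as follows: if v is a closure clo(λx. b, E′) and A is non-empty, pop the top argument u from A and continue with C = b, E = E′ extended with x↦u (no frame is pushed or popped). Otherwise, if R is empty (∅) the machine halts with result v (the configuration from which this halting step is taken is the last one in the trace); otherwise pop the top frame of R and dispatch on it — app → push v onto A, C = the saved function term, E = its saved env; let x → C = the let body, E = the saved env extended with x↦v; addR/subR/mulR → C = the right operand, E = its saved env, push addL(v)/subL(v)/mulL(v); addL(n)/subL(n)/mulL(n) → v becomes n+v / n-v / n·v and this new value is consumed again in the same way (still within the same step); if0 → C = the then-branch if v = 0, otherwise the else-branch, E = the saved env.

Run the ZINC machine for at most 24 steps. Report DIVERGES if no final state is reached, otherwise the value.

[0] [C=(1 - ((λu. (let y = u in -2)) 7)) | E=∅ | A=∅ | R=∅]
[1] [C=1 | E=∅ | A=∅ | R=[subR]]
[2] [C=((λu. (let y = u in -2)) 7) | E=∅ | A=∅ | R=[subL(1)]]
[3] [C=7 | E=∅ | A=∅ | R=[app :: subL(1)]]
[4] [C=(λu. (let y = u in -2)) | E=∅ | A=[7] | R=[subL(1)]]
[5] [C=(let y = u in -2) | E={u↦7} | A=∅ | R=[subL(1)]]
[6] [C=u | E={u↦7} | A=∅ | R=[let y :: subL(1)]]
[7] [C=-2 | E={y↦7, u↦7} | A=∅ | R=[subL(1)]]
→ final value 3

Answer: 3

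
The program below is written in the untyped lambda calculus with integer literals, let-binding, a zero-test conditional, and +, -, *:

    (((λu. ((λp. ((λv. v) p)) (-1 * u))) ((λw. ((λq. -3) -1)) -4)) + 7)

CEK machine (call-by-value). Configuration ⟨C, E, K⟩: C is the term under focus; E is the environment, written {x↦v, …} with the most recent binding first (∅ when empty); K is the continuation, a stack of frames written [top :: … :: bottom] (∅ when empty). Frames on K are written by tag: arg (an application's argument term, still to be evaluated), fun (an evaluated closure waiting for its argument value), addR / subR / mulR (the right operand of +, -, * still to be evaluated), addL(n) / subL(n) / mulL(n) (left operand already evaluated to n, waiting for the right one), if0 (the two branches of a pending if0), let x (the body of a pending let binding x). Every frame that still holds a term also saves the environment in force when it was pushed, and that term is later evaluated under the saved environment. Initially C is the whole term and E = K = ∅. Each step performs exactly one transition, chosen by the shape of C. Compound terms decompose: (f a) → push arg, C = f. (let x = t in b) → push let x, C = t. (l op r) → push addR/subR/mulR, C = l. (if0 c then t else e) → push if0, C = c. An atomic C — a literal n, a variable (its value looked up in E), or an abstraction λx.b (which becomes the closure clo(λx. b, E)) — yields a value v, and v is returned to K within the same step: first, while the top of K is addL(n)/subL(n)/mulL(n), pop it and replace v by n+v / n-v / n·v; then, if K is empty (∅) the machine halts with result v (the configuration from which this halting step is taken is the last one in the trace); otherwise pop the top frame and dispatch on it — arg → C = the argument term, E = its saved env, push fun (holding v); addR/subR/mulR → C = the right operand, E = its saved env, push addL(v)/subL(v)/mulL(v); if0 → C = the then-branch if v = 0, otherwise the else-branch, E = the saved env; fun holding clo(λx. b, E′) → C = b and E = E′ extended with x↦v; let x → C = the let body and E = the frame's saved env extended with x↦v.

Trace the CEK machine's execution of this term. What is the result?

Answer: 10

Machine steps:
t=0: <C=(((λu. ((λp. ((λv. v) p)) (-1 * u))) ((λw. ((λq. -3) -1)) -4)) + 7), E=∅, K=∅>
t=1: <C=((λu. ((λp. ((λv. v) p)) (-1 * u))) ((λw. ((λq. -3) -1)) -4)), E=∅, K=[addR]>
t=2: <C=(λu. ((λp. ((λv. v) p)) (-1 * u))), E=∅, K=[arg :: addR]>
t=3: <C=((λw. ((λq. -3) -1)) -4), E=∅, K=[fun :: addR]>
t=4: <C=(λw. ((λq. -3) -1)), E=∅, K=[arg :: fun :: addR]>
t=5: <C=-4, E=∅, K=[fun :: fun :: addR]>
t=6: <C=((λq. -3) -1), E={w↦-4}, K=[fun :: addR]>
t=7: <C=(λq. -3), E={w↦-4}, K=[arg :: fun :: addR]>
t=8: <C=-1, E={w↦-4}, K=[fun :: fun :: addR]>
t=9: <C=-3, E={q↦-1, w↦-4}, K=[fun :: addR]>
t=10: <C=((λp. ((λv. v) p)) (-1 * u)), E={u↦-3}, K=[addR]>
t=11: <C=(λp. ((λv. v) p)), E={u↦-3}, K=[arg :: addR]>
t=12: <C=(-1 * u), E={u↦-3}, K=[fun :: addR]>
t=13: <C=-1, E={u↦-3}, K=[mulR :: fun :: addR]>
t=14: <C=u, E={u↦-3}, K=[mulL(-1) :: fun :: addR]>
t=15: <C=((λv. v) p), E={p↦3, u↦-3}, K=[addR]>
t=16: <C=(λv. v), E={p↦3, u↦-3}, K=[arg :: addR]>
t=17: <C=p, E={p↦3, u↦-3}, K=[fun :: addR]>
t=18: <C=v, E={v↦3, p↦3, u↦-3}, K=[addR]>
t=19: <C=7, E=∅, K=[addL(3)]>
→ final value 10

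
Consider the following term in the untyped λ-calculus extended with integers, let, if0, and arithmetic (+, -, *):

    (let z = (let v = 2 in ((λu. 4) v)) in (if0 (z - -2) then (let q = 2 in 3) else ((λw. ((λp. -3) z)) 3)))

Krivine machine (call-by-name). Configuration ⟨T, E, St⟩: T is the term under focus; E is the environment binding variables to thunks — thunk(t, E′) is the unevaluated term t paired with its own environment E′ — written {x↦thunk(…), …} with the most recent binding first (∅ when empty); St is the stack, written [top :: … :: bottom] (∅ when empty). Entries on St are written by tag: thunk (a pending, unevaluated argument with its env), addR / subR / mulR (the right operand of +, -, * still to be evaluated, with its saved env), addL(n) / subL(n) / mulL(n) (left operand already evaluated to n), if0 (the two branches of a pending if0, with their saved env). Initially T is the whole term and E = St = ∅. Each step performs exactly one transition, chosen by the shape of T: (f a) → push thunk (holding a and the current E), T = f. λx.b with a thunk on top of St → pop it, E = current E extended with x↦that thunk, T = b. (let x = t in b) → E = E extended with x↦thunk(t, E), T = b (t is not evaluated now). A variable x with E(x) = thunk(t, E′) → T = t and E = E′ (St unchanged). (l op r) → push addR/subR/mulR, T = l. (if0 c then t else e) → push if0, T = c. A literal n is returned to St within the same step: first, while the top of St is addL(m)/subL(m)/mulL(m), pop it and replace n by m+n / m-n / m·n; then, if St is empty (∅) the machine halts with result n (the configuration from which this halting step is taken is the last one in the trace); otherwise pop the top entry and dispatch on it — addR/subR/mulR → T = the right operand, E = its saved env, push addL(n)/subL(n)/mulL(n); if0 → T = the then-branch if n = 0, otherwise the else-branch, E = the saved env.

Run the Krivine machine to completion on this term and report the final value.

step 0: ⟨T=(let z = (let v = 2 in ((λu. 4) v)) in (if0 (z - -2) then (let q = 2 in 3) else ((λw. ((λp. -3) z)) 3))); E=∅; St=∅⟩
step 1: ⟨T=(if0 (z - -2) then (let q = 2 in 3) else ((λw. ((λp. -3) z)) 3)); E={z↦thunk((let v = 2 in ((λu. 4) v)), ∅)}; St=∅⟩
step 2: ⟨T=(z - -2); E={z↦thunk((let v = 2 in ((λu. 4) v)), ∅)}; St=[if0]⟩
step 3: ⟨T=z; E={z↦thunk((let v = 2 in ((λu. 4) v)), ∅)}; St=[subR :: if0]⟩
step 4: ⟨T=(let v = 2 in ((λu. 4) v)); E=∅; St=[subR :: if0]⟩
step 5: ⟨T=((λu. 4) v); E={v↦thunk(2, ∅)}; St=[subR :: if0]⟩
step 6: ⟨T=(λu. 4); E={v↦thunk(2, ∅)}; St=[thunk :: subR :: if0]⟩
step 7: ⟨T=4; E={u↦thunk(v, {v↦thunk(2, ∅)}), v↦thunk(2, ∅)}; St=[subR :: if0]⟩
step 8: ⟨T=-2; E={z↦thunk((let v = 2 in ((λu. 4) v)), ∅)}; St=[subL(4) :: if0]⟩
step 9: ⟨T=((λw. ((λp. -3) z)) 3); E={z↦thunk((let v = 2 in ((λu. 4) v)), ∅)}; St=∅⟩
step 10: ⟨T=(λw. ((λp. -3) z)); E={z↦thunk((let v = 2 in ((λu. 4) v)), ∅)}; St=[thunk]⟩
step 11: ⟨T=((λp. -3) z); E={w↦thunk(3, {z↦thunk((let v = 2 in ((λu. 4) v)), ∅)}), z↦thunk((let v = 2 in ((λu. 4) v)), ∅)}; St=∅⟩
step 12: ⟨T=(λp. -3); E={w↦thunk(3, {z↦thunk((let v = 2 in ((λu. 4) v)), ∅)}), z↦thunk((let v = 2 in ((λu. 4) v)), ∅)}; St=[thunk]⟩
step 13: ⟨T=-3; E={p↦thunk(z, {w↦thunk(3, {z↦thunk((let v = 2 in ((λu. 4) v)), ∅)}), z↦thunk((let v = 2 in ((λu. 4) v)), ∅)}), w↦thunk(3, {z↦thunk((let v = 2 in ((λu. 4) v)), ∅)}), z↦thunk((let v = 2 in ((λu. 4) v)), ∅)}; St=∅⟩
→ final value -3

Answer: -3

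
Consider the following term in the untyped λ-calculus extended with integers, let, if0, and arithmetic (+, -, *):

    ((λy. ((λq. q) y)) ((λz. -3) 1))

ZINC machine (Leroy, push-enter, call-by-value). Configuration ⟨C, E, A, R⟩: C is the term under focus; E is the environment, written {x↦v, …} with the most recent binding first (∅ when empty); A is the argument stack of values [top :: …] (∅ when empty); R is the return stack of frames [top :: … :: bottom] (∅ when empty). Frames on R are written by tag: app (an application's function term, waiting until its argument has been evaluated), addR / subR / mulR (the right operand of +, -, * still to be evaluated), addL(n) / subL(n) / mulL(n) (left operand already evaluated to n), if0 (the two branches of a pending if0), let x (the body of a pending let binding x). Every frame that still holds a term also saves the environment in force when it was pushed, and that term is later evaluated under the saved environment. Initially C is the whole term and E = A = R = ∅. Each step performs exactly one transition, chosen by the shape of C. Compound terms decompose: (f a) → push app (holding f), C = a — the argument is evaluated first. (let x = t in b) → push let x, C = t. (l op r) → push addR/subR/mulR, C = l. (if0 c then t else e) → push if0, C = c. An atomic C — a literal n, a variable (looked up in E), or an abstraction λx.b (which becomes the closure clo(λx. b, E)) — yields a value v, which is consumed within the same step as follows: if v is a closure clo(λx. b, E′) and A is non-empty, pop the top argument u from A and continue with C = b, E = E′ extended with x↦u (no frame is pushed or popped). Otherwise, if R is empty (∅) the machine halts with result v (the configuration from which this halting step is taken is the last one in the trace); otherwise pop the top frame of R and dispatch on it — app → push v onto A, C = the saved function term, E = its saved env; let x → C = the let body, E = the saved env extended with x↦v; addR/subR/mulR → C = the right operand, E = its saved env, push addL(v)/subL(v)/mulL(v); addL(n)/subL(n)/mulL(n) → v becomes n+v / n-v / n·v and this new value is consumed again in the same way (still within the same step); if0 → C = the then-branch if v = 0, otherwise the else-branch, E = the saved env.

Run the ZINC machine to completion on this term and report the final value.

step 0: ⟨C=((λy. ((λq. q) y)) ((λz. -3) 1)); E=∅; A=∅; R=∅⟩
step 1: ⟨C=((λz. -3) 1); E=∅; A=∅; R=[app]⟩
step 2: ⟨C=1; E=∅; A=∅; R=[app :: app]⟩
step 3: ⟨C=(λz. -3); E=∅; A=[1]; R=[app]⟩
step 4: ⟨C=-3; E={z↦1}; A=∅; R=[app]⟩
step 5: ⟨C=(λy. ((λq. q) y)); E=∅; A=[-3]; R=∅⟩
step 6: ⟨C=((λq. q) y); E={y↦-3}; A=∅; R=∅⟩
step 7: ⟨C=y; E={y↦-3}; A=∅; R=[app]⟩
step 8: ⟨C=(λq. q); E={y↦-3}; A=[-3]; R=∅⟩
step 9: ⟨C=q; E={q↦-3, y↦-3}; A=∅; R=∅⟩
→ final value -3

Answer: -3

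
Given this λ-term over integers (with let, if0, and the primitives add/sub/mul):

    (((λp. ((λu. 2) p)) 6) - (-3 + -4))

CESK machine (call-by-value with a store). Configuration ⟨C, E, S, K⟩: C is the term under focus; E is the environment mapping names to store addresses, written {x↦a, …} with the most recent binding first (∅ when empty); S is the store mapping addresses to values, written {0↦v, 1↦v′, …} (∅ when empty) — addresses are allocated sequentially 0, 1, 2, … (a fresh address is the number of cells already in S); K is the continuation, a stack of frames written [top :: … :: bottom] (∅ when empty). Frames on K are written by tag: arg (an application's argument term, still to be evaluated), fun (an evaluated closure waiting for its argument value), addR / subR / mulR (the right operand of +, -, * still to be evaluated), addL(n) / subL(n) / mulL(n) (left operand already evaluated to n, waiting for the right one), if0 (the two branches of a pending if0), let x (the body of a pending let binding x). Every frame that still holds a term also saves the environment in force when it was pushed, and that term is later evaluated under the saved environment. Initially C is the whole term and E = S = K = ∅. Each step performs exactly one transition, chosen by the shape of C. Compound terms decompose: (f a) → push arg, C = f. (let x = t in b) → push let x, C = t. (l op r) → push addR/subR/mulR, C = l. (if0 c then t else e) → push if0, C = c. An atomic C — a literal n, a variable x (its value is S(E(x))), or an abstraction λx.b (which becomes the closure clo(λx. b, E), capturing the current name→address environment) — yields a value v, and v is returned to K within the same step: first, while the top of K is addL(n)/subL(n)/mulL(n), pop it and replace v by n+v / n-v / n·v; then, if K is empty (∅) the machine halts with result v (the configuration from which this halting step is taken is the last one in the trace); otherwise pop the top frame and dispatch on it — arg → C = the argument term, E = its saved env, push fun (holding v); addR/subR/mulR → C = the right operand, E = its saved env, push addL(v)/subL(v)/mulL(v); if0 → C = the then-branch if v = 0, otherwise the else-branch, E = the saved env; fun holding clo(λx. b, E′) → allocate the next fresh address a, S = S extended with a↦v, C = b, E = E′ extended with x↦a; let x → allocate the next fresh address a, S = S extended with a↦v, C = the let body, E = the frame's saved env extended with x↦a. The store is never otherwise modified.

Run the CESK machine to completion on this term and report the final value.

Answer: 9

Derivation:
0. <C=(((λp. ((λu. 2) p)) 6) - (-3 + -4)), E=∅, S=∅, K=∅>
1. <C=((λp. ((λu. 2) p)) 6), E=∅, S=∅, K=[subR]>
2. <C=(λp. ((λu. 2) p)), E=∅, S=∅, K=[arg :: subR]>
3. <C=6, E=∅, S=∅, K=[fun :: subR]>
4. <C=((λu. 2) p), E={p↦0}, S={0↦6}, K=[subR]>
5. <C=(λu. 2), E={p↦0}, S={0↦6}, K=[arg :: subR]>
6. <C=p, E={p↦0}, S={0↦6}, K=[fun :: subR]>
7. <C=2, E={u↦1, p↦0}, S={0↦6, 1↦6}, K=[subR]>
8. <C=(-3 + -4), E=∅, S={0↦6, 1↦6}, K=[subL(2)]>
9. <C=-3, E=∅, S={0↦6, 1↦6}, K=[addR :: subL(2)]>
10. <C=-4, E=∅, S={0↦6, 1↦6}, K=[addL(-3) :: subL(2)]>
→ final value 9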